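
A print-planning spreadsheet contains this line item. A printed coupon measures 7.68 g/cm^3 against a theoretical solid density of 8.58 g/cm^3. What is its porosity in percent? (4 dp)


Porosity = (1-7.68/8.58)*100 = 10.4895 %


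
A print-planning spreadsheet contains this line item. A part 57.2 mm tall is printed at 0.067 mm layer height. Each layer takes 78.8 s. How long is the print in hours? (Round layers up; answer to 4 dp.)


Layers = ceil(57.2/0.067) = 854
t = 854 * 78.8 / 3600 = 18.6931 hrs


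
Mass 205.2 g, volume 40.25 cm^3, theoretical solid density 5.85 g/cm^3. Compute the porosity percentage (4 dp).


rho_part = 205.2 / 40.25 = 5.09813665 g/cm^3
Porosity = (1 - 5.09813665/5.85)*100 = 12.8524 %


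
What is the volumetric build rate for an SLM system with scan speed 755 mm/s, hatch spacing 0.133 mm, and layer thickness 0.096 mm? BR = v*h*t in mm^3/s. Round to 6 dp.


Rate = 755 * 0.133 * 0.096 = 9.63984 mm^3/s


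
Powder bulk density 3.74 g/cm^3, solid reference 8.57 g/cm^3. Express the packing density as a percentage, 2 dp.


Packing = (3.74/8.57)*100 = 43.64 %


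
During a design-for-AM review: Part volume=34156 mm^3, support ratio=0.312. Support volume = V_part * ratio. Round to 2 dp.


V_support = 34156 * 0.312 = 10656.67 mm^3


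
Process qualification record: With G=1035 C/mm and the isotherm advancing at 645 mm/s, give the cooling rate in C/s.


CR = 1035 * 645 = 667575 C/s


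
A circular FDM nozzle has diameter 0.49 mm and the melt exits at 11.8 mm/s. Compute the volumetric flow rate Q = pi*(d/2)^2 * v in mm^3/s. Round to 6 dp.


A = pi*(0.49/2)^2 = 0.1885741 mm^2
Q = 0.1885741 * 11.8 = 2.225174 mm^3/s


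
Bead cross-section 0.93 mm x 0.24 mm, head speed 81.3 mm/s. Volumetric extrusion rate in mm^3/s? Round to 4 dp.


Rate = 0.93 * 0.24 * 81.3 = 18.1462 mm^3/s


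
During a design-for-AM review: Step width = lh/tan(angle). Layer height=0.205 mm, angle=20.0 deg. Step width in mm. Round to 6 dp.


step = 0.205 / tan(20.0) = 0.563233 mm


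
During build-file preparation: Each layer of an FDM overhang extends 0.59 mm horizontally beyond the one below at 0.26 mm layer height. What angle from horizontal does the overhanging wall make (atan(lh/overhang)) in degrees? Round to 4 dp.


angle = atan(0.26/0.59) = 23.782 degrees


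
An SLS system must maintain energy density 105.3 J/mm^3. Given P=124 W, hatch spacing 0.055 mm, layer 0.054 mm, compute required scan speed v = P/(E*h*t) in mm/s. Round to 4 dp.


v = 124 / (105.3*0.055*0.054) = 396.4942 mm/s


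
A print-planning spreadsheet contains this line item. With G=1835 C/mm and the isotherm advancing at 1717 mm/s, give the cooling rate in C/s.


CR = 1835 * 1717 = 3150695 C/s


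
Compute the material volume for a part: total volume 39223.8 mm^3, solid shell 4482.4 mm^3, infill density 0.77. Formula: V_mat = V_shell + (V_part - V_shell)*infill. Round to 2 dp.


V_infill = (39223.8 - 4482.4) * 0.77 = 26750.88
V_total = 4482.4 + 26750.88 = 31233.28 mm^3


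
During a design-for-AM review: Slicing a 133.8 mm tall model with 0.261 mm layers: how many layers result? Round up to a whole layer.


Layers = ceil(133.8/0.261) = 513


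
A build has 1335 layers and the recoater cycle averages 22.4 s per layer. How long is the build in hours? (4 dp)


t = 1335 * 22.4 / 3600 = 8.3067 hrs


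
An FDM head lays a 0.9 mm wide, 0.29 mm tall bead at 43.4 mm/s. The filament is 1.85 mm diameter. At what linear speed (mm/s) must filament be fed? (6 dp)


Q = 0.9 * 0.29 * 43.4 = 11.3274 mm^3/s
A_fil = pi*(1.85/2)^2 = 2.68802521 mm^2
v_feed = 11.3274 / 2.68802521 = 4.214023 mm/s


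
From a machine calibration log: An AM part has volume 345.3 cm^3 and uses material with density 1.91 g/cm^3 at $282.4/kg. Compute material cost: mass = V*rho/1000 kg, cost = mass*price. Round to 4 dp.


Mass = 345.3*1.91/1000 = 0.659523 kg
Cost = 0.659523 * 282.4 = 186.2493 $


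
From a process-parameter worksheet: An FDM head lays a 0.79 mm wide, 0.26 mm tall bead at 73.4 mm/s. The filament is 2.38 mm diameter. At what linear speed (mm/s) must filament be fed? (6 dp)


Q = 0.79 * 0.26 * 73.4 = 15.07636 mm^3/s
A_fil = pi*(2.38/2)^2 = 4.44880936 mm^2
v_feed = 15.07636 / 4.44880936 = 3.388853 mm/s


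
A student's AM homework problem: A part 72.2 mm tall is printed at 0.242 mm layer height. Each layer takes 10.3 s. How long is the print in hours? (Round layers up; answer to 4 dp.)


Layers = ceil(72.2/0.242) = 299
t = 299 * 10.3 / 3600 = 0.8555 hrs


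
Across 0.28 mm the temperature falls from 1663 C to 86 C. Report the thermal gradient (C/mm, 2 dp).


G = (1663-86)/0.28 = 5632.14 C/mm


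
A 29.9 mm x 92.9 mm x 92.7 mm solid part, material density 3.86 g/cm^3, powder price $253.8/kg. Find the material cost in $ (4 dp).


V = 29.9 * 92.9 * 92.7 = 257493.717 mm^3 = 257.493717 cm^3
Mass = 257.493717 * 3.86 / 1000 = 0.99392575 kg
Cost = 0.99392575 * 253.8 = 252.2584 $


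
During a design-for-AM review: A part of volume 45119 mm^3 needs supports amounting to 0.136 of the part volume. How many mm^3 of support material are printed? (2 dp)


V_support = 45119 * 0.136 = 6136.18 mm^3


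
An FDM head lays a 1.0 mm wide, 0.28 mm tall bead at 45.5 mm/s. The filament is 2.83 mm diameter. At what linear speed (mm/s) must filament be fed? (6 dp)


Q = 1.0 * 0.28 * 45.5 = 12.74 mm^3/s
A_fil = pi*(2.83/2)^2 = 6.29017535 mm^2
v_feed = 12.74 / 6.29017535 = 2.025381 mm/s


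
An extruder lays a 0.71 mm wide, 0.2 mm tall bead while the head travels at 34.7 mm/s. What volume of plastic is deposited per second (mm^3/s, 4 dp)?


Rate = 0.71 * 0.2 * 34.7 = 4.9274 mm^3/s


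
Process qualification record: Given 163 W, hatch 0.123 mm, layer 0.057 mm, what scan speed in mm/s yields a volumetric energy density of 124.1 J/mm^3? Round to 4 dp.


v = 163 / (124.1*0.123*0.057) = 187.3423 mm/s


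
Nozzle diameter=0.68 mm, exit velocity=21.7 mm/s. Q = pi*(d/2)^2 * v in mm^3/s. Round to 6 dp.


A = pi*(0.68/2)^2 = 0.36316811 mm^2
Q = 0.36316811 * 21.7 = 7.880748 mm^3/s


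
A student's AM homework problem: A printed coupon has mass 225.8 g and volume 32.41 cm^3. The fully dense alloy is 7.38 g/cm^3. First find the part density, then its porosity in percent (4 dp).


rho_part = 225.8 / 32.41 = 6.9669855 g/cm^3
Porosity = (1 - 6.9669855/7.38)*100 = 5.5964 %


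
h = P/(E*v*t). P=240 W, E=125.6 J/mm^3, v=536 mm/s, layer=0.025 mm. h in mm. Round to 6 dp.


h = 240 / (125.6*536*0.025) = 0.142599 mm


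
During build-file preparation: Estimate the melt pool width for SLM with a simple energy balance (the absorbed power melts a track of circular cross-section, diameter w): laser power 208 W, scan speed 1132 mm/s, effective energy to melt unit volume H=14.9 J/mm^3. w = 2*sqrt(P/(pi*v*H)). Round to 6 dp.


w = 2*sqrt(208/(pi*1132*14.9)) = 0.125306 mm


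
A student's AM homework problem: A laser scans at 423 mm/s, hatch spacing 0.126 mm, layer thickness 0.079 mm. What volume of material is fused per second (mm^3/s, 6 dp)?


Rate = 423 * 0.126 * 0.079 = 4.210542 mm^3/s


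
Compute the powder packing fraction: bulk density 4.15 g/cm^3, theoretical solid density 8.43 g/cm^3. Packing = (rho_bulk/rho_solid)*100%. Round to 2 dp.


Packing = (4.15/8.43)*100 = 49.23 %


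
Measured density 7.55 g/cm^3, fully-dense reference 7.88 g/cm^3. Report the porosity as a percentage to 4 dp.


Porosity = (1-7.55/7.88)*100 = 4.1878 %


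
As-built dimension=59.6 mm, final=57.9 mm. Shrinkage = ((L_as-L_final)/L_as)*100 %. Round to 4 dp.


Shrinkage = ((59.6-57.9)/59.6)*100 = 2.8523 %


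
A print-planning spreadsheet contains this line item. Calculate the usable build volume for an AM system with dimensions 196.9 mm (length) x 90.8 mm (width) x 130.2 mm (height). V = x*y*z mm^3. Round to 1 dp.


V = 196.9 * 90.8 * 130.2 = 2327783.3 mm^3


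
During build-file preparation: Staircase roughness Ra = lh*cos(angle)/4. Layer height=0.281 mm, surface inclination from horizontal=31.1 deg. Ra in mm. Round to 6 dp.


Ra = 0.281 * cos(31.1) / 4 = 0.060153 mm


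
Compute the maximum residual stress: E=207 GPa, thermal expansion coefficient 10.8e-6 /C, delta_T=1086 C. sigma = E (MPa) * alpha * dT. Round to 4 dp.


sigma = 207*1000 * 10.8e-6 * 1086 = 2427.8616 MPa


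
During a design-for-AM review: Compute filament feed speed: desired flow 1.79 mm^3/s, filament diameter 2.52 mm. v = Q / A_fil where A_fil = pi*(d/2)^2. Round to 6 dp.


A = pi*(2.52/2)^2 = 4.987592
v = 1.79 / 4.987592 = 0.358891 mm/s


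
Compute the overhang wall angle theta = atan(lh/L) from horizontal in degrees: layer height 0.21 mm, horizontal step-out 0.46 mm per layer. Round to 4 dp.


angle = atan(0.21/0.46) = 24.5377 degrees


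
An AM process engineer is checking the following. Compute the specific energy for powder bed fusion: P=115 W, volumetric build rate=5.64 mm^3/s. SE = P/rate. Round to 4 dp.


SE = 115 / 5.64 = 20.3901 J/mm^3


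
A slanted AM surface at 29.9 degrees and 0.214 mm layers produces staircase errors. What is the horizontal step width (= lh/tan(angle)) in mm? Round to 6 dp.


step = 0.214 / tan(29.9) = 0.372157 mm


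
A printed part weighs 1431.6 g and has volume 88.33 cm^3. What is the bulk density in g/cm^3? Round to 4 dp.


rho = 1431.6 / 88.33 = 16.2074 g/cm^3


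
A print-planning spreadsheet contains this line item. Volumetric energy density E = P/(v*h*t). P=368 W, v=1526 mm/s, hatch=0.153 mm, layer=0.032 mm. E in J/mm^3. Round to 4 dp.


E = 368 / (1526*0.153*0.032) = 49.2552 J/mm^3


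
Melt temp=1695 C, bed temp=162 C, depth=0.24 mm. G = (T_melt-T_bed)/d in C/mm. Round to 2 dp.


G = (1695-162)/0.24 = 6387.5 C/mm


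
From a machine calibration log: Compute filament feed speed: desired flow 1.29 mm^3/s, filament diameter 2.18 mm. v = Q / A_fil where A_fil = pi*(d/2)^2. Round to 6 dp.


A = pi*(2.18/2)^2 = 3.732526
v = 1.29 / 3.732526 = 0.34561 mm/s


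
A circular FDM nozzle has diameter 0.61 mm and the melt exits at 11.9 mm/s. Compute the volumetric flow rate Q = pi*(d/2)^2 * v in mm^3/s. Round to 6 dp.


A = pi*(0.61/2)^2 = 0.29224666 mm^2
Q = 0.29224666 * 11.9 = 3.477735 mm^3/s


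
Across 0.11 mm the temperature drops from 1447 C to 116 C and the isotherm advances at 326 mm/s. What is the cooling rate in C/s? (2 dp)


G = (1447-116)/0.11 = 12100.0 C/mm
CR = 12100.0 * 326 = 3944600.0 C/s


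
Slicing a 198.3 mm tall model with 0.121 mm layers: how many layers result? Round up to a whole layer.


Layers = ceil(198.3/0.121) = 1639


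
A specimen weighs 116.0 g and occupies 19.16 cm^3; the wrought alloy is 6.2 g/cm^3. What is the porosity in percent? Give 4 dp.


rho_part = 116.0 / 19.16 = 6.05427975 g/cm^3
Porosity = (1 - 6.05427975/6.2)*100 = 2.3503 %


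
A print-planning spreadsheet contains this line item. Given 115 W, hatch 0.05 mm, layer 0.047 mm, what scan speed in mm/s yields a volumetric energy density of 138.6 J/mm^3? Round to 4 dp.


v = 115 / (138.6*0.05*0.047) = 353.0748 mm/s


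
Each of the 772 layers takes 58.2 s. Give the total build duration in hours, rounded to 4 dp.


t = 772 * 58.2 / 3600 = 12.4807 hrs


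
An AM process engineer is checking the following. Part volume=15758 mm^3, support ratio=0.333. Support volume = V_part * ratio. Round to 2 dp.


V_support = 15758 * 0.333 = 5247.41 mm^3


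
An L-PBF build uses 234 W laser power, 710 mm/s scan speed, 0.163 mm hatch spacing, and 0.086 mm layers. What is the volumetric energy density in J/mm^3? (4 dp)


E = 234 / (710*0.163*0.086) = 23.511 J/mm^3


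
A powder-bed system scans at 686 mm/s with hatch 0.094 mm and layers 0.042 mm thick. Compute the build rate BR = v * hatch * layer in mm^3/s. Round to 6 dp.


Rate = 686 * 0.094 * 0.042 = 2.708328 mm^3/s


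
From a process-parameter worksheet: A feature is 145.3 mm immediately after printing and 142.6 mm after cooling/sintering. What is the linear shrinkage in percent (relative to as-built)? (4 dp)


Shrinkage = ((145.3-142.6)/145.3)*100 = 1.8582 %


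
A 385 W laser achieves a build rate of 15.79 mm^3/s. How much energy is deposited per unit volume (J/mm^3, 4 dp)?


SE = 385 / 15.79 = 24.3825 J/mm^3


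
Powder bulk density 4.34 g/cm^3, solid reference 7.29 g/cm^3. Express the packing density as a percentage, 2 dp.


Packing = (4.34/7.29)*100 = 59.53 %


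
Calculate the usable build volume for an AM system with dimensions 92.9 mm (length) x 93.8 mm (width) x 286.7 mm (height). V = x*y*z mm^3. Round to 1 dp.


V = 92.9 * 93.8 * 286.7 = 2498309.5 mm^3


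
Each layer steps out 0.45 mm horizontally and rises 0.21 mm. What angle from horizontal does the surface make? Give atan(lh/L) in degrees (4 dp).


angle = atan(0.21/0.45) = 25.0169 degrees


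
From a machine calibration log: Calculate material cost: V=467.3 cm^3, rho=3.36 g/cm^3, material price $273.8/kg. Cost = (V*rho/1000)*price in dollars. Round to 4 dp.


Mass = 467.3*3.36/1000 = 1.570128 kg
Cost = 1.570128 * 273.8 = 429.901 $


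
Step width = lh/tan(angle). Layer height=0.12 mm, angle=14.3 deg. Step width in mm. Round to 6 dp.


step = 0.12 / tan(14.3) = 0.470779 mm


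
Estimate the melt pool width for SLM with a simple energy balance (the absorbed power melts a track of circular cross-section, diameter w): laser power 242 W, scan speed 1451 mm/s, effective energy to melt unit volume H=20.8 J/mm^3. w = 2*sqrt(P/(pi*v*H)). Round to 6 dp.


w = 2*sqrt(242/(pi*1451*20.8)) = 0.101041 mm


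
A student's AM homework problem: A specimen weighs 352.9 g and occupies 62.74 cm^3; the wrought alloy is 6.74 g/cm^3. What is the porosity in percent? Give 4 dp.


rho_part = 352.9 / 62.74 = 5.62480077 g/cm^3
Porosity = (1 - 5.62480077/6.74)*100 = 16.546 %


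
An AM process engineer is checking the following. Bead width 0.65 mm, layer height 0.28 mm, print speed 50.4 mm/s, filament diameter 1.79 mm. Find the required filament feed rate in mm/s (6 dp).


Q = 0.65 * 0.28 * 50.4 = 9.1728 mm^3/s
A_fil = pi*(1.79/2)^2 = 2.51649426 mm^2
v_feed = 9.1728 / 2.51649426 = 3.645071 mm/s


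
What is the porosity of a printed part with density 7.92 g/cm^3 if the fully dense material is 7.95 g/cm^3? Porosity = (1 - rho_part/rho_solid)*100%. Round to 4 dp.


Porosity = (1-7.92/7.95)*100 = 0.3774 %


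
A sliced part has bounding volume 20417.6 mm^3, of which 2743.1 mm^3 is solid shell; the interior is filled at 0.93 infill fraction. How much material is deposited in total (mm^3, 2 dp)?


V_infill = (20417.6 - 2743.1) * 0.93 = 16437.29
V_total = 2743.1 + 16437.29 = 19180.39 mm^3


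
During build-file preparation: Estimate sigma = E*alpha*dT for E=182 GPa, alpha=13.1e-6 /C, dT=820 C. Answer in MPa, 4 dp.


sigma = 182*1000 * 13.1e-6 * 820 = 1955.044 MPa


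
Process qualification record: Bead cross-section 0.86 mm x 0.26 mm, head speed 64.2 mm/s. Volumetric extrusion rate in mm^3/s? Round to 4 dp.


Rate = 0.86 * 0.26 * 64.2 = 14.3551 mm^3/s


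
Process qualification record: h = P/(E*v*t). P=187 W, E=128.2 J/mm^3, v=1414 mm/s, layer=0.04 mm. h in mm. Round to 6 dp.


h = 187 / (128.2*1414*0.04) = 0.02579 mm


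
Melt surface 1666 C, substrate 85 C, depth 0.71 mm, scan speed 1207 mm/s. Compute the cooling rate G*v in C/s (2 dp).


G = (1666-85)/0.71 = 2226.76056338 C/mm
CR = 2226.76056338 * 1207 = 2687700.0 C/s


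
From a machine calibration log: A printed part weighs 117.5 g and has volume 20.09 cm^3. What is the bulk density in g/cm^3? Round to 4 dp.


rho = 117.5 / 20.09 = 5.8487 g/cm^3


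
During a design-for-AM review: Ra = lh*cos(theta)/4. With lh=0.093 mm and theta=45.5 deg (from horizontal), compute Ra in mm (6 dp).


Ra = 0.093 * cos(45.5) / 4 = 0.016296 mm


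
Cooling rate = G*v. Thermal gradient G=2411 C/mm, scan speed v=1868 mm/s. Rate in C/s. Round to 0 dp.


CR = 2411 * 1868 = 4503748 C/s


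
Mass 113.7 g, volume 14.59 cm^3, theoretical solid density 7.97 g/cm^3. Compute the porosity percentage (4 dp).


rho_part = 113.7 / 14.59 = 7.79300891 g/cm^3
Porosity = (1 - 7.79300891/7.97)*100 = 2.2207 %


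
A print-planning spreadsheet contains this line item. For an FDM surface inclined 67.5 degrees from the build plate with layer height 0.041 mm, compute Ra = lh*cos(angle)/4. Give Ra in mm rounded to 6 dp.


Ra = 0.041 * cos(67.5) / 4 = 0.003923 mm


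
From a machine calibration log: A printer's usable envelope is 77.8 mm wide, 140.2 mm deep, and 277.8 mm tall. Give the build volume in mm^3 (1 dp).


V = 77.8 * 140.2 * 277.8 = 3030120.2 mm^3


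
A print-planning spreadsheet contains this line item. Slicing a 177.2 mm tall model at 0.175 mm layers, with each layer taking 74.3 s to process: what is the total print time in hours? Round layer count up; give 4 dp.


Layers = ceil(177.2/0.175) = 1013
t = 1013 * 74.3 / 3600 = 20.9072 hrs


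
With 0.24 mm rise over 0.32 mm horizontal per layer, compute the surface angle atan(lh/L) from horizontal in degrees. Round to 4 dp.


angle = atan(0.24/0.32) = 36.8699 degrees


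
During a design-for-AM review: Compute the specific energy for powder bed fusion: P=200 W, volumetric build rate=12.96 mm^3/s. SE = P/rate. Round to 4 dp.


SE = 200 / 12.96 = 15.4321 J/mm^3


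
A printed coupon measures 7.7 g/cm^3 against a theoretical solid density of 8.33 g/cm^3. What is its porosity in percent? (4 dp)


Porosity = (1-7.7/8.33)*100 = 7.563 %


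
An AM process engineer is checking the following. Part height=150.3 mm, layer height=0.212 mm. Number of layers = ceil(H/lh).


Layers = ceil(150.3/0.212) = 709


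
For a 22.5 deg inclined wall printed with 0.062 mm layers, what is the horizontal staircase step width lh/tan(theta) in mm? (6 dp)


step = 0.062 / tan(22.5) = 0.149681 mm


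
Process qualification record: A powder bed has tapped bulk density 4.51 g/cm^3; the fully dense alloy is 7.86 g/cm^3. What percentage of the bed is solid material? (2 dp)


Packing = (4.51/7.86)*100 = 57.38 %


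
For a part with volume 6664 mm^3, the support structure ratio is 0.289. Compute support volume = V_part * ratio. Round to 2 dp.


V_support = 6664 * 0.289 = 1925.9 mm^3


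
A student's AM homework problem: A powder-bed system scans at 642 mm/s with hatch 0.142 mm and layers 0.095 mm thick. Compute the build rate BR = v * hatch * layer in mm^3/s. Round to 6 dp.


Rate = 642 * 0.142 * 0.095 = 8.66058 mm^3/s


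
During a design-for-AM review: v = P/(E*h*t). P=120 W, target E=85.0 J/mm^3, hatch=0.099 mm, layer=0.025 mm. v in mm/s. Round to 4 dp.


v = 120 / (85.0*0.099*0.025) = 570.41 mm/s


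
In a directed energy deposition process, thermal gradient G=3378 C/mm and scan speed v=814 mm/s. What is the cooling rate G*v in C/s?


CR = 3378 * 814 = 2749692 C/s


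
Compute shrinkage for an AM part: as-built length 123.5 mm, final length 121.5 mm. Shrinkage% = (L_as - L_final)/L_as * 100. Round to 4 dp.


Shrinkage = ((123.5-121.5)/123.5)*100 = 1.6194 %


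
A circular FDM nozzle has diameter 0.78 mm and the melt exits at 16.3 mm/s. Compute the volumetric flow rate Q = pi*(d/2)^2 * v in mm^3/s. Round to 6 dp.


A = pi*(0.78/2)^2 = 0.47783624 mm^2
Q = 0.47783624 * 16.3 = 7.788731 mm^3/s


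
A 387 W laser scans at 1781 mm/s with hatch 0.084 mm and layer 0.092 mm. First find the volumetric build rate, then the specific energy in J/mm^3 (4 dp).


Build rate = 1781 * 0.084 * 0.092 = 13.763568 mm^3/s
SE = 387 / 13.763568 = 28.1177 J/mm^3


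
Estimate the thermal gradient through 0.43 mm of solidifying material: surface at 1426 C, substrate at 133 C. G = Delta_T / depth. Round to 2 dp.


G = (1426-133)/0.43 = 3006.98 C/mm


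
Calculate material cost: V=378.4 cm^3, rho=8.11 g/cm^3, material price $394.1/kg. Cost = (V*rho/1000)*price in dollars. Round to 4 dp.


Mass = 378.4*8.11/1000 = 3.068824 kg
Cost = 3.068824 * 394.1 = 1209.4235 $


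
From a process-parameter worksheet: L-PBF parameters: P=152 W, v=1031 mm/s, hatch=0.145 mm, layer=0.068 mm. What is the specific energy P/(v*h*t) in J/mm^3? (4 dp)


Build rate = 1031 * 0.145 * 0.068 = 10.16566 mm^3/s
SE = 152 / 10.16566 = 14.9523 J/mm^3


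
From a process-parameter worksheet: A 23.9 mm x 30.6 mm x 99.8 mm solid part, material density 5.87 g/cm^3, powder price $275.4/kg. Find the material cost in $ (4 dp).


V = 23.9 * 30.6 * 99.8 = 72987.732 mm^3 = 72.987732 cm^3
Mass = 72.987732 * 5.87 / 1000 = 0.42843799 kg
Cost = 0.42843799 * 275.4 = 117.9918 $


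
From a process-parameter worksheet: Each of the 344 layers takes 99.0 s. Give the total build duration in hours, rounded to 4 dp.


t = 344 * 99.0 / 3600 = 9.46 hrs


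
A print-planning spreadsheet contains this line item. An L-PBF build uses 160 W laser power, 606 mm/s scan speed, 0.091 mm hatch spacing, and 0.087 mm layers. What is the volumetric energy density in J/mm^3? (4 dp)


E = 160 / (606*0.091*0.087) = 33.3493 J/mm^3


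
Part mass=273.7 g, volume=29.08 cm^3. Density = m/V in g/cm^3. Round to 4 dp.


rho = 273.7 / 29.08 = 9.412 g/cm^3


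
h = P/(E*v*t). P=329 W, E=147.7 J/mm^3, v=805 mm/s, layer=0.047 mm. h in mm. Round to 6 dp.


h = 329 / (147.7*805*0.047) = 0.058874 mm


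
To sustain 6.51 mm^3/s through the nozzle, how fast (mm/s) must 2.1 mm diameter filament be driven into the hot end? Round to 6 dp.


A = pi*(2.1/2)^2 = 3.463606
v = 6.51 / 3.463606 = 1.879544 mm/s


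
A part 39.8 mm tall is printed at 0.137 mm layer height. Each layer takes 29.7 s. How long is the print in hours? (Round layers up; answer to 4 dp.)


Layers = ceil(39.8/0.137) = 291
t = 291 * 29.7 / 3600 = 2.4008 hrs


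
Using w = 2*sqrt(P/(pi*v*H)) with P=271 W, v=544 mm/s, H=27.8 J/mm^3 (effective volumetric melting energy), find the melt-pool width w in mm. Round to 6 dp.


w = 2*sqrt(271/(pi*544*27.8)) = 0.151049 mm


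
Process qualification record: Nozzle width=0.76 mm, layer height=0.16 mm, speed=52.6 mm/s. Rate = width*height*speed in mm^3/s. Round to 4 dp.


Rate = 0.76 * 0.16 * 52.6 = 6.3962 mm^3/s


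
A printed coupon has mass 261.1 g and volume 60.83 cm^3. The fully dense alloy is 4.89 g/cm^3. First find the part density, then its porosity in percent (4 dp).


rho_part = 261.1 / 60.83 = 4.29228999 g/cm^3
Porosity = (1 - 4.29228999/4.89)*100 = 12.2231 %


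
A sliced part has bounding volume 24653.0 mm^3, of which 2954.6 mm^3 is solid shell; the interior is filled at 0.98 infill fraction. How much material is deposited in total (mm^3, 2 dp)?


V_infill = (24653.0 - 2954.6) * 0.98 = 21264.43
V_total = 2954.6 + 21264.43 = 24219.03 mm^3


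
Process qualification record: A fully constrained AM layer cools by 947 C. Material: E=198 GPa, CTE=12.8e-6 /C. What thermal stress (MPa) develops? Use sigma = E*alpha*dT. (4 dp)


sigma = 198*1000 * 12.8e-6 * 947 = 2400.0768 MPa


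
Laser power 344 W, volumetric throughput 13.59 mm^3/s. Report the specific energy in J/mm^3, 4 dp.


SE = 344 / 13.59 = 25.3127 J/mm^3


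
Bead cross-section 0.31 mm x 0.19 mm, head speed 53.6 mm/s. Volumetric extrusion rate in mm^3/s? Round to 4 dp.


Rate = 0.31 * 0.19 * 53.6 = 3.157 mm^3/s


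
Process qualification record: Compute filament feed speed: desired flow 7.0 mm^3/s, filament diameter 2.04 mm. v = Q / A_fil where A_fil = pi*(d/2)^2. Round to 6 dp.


A = pi*(2.04/2)^2 = 3.268513
v = 7.0 / 3.268513 = 2.141647 mm/s


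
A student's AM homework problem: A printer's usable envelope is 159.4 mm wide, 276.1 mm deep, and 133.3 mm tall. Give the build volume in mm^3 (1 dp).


V = 159.4 * 276.1 * 133.3 = 5866578.3 mm^3


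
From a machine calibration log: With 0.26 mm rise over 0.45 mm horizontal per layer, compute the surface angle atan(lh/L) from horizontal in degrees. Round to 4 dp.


angle = atan(0.26/0.45) = 30.0184 degrees


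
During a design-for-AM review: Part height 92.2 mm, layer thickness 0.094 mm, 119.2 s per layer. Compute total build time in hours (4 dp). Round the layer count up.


Layers = ceil(92.2/0.094) = 981
t = 981 * 119.2 / 3600 = 32.482 hrs


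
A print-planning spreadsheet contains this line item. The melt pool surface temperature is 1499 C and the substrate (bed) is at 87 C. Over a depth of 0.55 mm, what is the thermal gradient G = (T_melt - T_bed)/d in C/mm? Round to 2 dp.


G = (1499-87)/0.55 = 2567.27 C/mm


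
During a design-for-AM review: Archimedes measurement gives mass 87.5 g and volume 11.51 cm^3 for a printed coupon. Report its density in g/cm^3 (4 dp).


rho = 87.5 / 11.51 = 7.6021 g/cm^3


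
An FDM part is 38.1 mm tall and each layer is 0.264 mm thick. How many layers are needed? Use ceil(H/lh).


Layers = ceil(38.1/0.264) = 145


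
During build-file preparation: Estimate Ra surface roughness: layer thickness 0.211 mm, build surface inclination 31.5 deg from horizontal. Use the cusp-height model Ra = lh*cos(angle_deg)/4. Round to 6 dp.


Ra = 0.211 * cos(31.5) / 4 = 0.044977 mm


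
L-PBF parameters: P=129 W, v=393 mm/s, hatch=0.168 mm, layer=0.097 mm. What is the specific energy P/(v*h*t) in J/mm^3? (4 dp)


Build rate = 393 * 0.168 * 0.097 = 6.404328 mm^3/s
SE = 129 / 6.404328 = 20.1426 J/mm^3


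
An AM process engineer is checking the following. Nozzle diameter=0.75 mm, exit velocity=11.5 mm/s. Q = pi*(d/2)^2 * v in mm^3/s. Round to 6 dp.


A = pi*(0.75/2)^2 = 0.44178647 mm^2
Q = 0.44178647 * 11.5 = 5.080544 mm^3/s


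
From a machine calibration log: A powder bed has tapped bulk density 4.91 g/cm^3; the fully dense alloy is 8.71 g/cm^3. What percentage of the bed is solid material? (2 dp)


Packing = (4.91/8.71)*100 = 56.37 %


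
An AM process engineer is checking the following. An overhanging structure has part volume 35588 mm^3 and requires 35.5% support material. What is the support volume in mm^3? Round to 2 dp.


V_support = 35588 * 0.355 = 12633.74 mm^3


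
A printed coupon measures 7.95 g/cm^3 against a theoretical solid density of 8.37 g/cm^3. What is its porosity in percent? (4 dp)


Porosity = (1-7.95/8.37)*100 = 5.0179 %


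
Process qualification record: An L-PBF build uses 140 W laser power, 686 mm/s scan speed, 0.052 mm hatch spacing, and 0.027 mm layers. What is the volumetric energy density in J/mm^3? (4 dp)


E = 140 / (686*0.052*0.027) = 145.3573 J/mm^3


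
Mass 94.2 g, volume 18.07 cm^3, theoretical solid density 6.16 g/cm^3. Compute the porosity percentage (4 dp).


rho_part = 94.2 / 18.07 = 5.21306032 g/cm^3
Porosity = (1 - 5.21306032/6.16)*100 = 15.3724 %


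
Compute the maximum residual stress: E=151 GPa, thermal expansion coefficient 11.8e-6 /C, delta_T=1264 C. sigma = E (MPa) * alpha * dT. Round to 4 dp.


sigma = 151*1000 * 11.8e-6 * 1264 = 2252.1952 MPa


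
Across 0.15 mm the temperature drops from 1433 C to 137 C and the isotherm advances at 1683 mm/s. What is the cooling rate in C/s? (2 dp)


G = (1433-137)/0.15 = 8640.0 C/mm
CR = 8640.0 * 1683 = 14541120.0 C/s


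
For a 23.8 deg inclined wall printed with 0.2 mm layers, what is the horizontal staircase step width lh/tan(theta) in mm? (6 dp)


step = 0.2 / tan(23.8) = 0.453461 mm


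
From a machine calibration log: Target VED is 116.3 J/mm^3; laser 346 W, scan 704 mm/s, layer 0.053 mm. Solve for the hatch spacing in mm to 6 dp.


h = 346 / (116.3*704*0.053) = 0.079735 mm


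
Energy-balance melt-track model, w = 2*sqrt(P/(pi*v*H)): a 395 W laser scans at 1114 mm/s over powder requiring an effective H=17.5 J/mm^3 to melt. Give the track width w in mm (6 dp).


w = 2*sqrt(395/(pi*1114*17.5)) = 0.160617 mm


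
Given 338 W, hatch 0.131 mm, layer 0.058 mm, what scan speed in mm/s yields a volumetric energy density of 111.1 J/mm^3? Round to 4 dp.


v = 338 / (111.1*0.131*0.058) = 400.4086 mm/s


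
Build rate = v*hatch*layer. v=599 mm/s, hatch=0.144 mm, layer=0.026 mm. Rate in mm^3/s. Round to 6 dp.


Rate = 599 * 0.144 * 0.026 = 2.242656 mm^3/s


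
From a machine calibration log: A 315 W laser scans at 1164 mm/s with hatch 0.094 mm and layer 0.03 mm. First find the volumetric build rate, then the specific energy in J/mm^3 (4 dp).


Build rate = 1164 * 0.094 * 0.03 = 3.28248 mm^3/s
SE = 315 / 3.28248 = 95.964 J/mm^3


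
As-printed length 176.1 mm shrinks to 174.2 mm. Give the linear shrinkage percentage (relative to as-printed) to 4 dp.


Shrinkage = ((176.1-174.2)/176.1)*100 = 1.0789 %


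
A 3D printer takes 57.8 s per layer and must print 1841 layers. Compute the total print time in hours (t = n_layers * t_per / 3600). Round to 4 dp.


t = 1841 * 57.8 / 3600 = 29.5583 hrs


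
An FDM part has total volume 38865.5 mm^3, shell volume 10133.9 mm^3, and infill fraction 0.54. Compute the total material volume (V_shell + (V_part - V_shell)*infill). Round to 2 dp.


V_infill = (38865.5 - 10133.9) * 0.54 = 15515.06
V_total = 10133.9 + 15515.06 = 25648.96 mm^3


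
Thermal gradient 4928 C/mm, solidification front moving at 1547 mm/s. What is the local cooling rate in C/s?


CR = 4928 * 1547 = 7623616 C/s


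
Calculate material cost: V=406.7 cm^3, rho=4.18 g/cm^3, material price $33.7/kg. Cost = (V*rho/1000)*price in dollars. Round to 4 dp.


Mass = 406.7*4.18/1000 = 1.700006 kg
Cost = 1.700006 * 33.7 = 57.2902 $


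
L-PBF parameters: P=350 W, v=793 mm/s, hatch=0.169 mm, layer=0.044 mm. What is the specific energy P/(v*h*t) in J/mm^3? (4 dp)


Build rate = 793 * 0.169 * 0.044 = 5.896748 mm^3/s
SE = 350 / 5.896748 = 59.3547 J/mm^3


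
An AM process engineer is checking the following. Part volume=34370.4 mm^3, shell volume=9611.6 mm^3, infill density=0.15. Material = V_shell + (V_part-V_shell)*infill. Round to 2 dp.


V_infill = (34370.4 - 9611.6) * 0.15 = 3713.82
V_total = 9611.6 + 3713.82 = 13325.42 mm^3


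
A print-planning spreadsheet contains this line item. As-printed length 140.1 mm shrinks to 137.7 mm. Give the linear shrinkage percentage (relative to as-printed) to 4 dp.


Shrinkage = ((140.1-137.7)/140.1)*100 = 1.7131 %


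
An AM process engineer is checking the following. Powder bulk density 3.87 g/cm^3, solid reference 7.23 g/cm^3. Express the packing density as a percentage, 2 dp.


Packing = (3.87/7.23)*100 = 53.53 %


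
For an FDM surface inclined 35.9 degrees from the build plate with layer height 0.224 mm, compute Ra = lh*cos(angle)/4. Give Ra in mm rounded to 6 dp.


Ra = 0.224 * cos(35.9) / 4 = 0.045362 mm


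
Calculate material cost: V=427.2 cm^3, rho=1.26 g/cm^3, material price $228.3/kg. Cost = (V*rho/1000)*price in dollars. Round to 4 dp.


Mass = 427.2*1.26/1000 = 0.538272 kg
Cost = 0.538272 * 228.3 = 122.8875 $


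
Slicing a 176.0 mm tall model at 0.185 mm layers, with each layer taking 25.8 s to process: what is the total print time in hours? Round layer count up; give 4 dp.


Layers = ceil(176.0/0.185) = 952
t = 952 * 25.8 / 3600 = 6.8227 hrs


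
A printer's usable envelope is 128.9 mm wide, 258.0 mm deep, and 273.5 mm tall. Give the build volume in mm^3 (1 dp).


V = 128.9 * 258.0 * 273.5 = 9095570.7 mm^3


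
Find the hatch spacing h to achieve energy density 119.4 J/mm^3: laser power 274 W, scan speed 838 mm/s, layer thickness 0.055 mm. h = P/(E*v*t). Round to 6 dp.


h = 274 / (119.4*838*0.055) = 0.04979 mm


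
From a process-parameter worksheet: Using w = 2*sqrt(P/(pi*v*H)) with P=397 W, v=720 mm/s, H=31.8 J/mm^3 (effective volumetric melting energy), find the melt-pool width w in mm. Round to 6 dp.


w = 2*sqrt(397/(pi*720*31.8)) = 0.148583 mm


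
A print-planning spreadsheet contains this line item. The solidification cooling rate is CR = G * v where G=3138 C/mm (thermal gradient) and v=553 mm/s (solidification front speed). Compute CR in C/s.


CR = 3138 * 553 = 1735314 C/s


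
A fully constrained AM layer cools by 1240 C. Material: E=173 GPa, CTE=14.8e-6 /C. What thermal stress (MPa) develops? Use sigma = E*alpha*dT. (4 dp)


sigma = 173*1000 * 14.8e-6 * 1240 = 3174.896 MPa


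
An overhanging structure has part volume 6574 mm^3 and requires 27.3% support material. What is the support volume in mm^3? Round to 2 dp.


V_support = 6574 * 0.273 = 1794.7 mm^3


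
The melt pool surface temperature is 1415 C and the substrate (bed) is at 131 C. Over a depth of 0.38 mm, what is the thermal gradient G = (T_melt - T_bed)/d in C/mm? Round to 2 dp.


G = (1415-131)/0.38 = 3378.95 C/mm


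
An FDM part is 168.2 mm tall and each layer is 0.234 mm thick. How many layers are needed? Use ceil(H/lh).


Layers = ceil(168.2/0.234) = 719


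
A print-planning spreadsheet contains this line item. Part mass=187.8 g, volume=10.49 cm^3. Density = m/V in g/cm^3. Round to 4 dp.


rho = 187.8 / 10.49 = 17.9028 g/cm^3


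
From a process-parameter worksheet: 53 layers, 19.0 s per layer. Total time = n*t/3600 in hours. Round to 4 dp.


t = 53 * 19.0 / 3600 = 0.2797 hrs


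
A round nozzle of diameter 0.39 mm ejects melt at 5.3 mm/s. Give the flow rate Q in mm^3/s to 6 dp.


A = pi*(0.39/2)^2 = 0.11945906 mm^2
Q = 0.11945906 * 5.3 = 0.633133 mm^3/s


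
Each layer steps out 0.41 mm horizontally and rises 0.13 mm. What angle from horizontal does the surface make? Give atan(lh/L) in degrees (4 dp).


angle = atan(0.13/0.41) = 17.5924 degrees


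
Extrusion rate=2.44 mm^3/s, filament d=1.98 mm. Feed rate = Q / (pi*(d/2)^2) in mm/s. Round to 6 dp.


A = pi*(1.98/2)^2 = 3.079075
v = 2.44 / 3.079075 = 0.792446 mm/s


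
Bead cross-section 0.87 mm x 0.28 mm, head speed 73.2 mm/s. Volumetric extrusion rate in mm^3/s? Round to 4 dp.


Rate = 0.87 * 0.28 * 73.2 = 17.8315 mm^3/s


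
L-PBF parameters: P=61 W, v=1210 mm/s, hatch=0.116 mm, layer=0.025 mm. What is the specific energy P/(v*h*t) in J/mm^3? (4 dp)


Build rate = 1210 * 0.116 * 0.025 = 3.509 mm^3/s
SE = 61 / 3.509 = 17.3839 J/mm^3


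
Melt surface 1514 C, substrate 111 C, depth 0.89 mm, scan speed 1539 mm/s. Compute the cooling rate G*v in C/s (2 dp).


G = (1514-111)/0.89 = 1576.40449438 C/mm
CR = 1576.40449438 * 1539 = 2426086.52 C/s


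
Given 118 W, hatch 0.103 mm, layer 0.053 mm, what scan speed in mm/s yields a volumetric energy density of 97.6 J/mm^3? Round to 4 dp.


v = 118 / (97.6*0.103*0.053) = 221.4721 mm/s


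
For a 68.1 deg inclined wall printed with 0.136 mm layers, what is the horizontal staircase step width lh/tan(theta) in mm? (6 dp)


step = 0.136 / tan(68.1) = 0.054672 mm


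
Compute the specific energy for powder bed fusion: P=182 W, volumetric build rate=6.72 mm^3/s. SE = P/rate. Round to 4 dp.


SE = 182 / 6.72 = 27.0833 J/mm^3


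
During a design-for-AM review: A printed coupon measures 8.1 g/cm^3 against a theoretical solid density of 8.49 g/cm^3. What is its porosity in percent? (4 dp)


Porosity = (1-8.1/8.49)*100 = 4.5936 %


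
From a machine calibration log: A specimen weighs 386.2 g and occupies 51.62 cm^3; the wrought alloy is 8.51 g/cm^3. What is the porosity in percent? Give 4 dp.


rho_part = 386.2 / 51.62 = 7.48159628 g/cm^3
Porosity = (1 - 7.48159628/8.51)*100 = 12.0847 %


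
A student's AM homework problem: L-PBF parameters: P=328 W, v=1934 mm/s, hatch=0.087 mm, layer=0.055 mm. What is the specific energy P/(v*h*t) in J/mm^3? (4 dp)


Build rate = 1934 * 0.087 * 0.055 = 9.25419 mm^3/s
SE = 328 / 9.25419 = 35.4434 J/mm^3


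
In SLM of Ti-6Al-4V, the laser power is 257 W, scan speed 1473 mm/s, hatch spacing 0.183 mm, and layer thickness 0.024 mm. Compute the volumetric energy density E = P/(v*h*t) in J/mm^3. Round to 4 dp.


E = 257 / (1473*0.183*0.024) = 39.7254 J/mm^3


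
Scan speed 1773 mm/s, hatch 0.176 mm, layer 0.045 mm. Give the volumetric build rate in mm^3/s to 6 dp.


Rate = 1773 * 0.176 * 0.045 = 14.04216 mm^3/s


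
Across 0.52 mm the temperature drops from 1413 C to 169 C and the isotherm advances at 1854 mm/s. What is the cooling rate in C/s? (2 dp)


G = (1413-169)/0.52 = 2392.30769231 C/mm
CR = 2392.30769231 * 1854 = 4435338.46 C/s


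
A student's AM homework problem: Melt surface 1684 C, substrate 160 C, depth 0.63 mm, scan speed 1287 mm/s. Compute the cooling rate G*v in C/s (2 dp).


G = (1684-160)/0.63 = 2419.04761905 C/mm
CR = 2419.04761905 * 1287 = 3113314.29 C/s


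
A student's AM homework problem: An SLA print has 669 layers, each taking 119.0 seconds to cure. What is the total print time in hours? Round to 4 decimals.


t = 669 * 119.0 / 3600 = 22.1142 hrs


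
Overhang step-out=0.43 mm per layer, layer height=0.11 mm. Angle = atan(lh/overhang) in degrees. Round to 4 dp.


angle = atan(0.11/0.43) = 14.3493 degrees


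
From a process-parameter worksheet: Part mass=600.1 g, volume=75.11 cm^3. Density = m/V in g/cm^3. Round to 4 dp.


rho = 600.1 / 75.11 = 7.9896 g/cm^3


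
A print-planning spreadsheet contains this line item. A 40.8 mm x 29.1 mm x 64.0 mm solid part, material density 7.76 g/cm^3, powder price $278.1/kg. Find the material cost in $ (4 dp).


V = 40.8 * 29.1 * 64.0 = 75985.92 mm^3 = 75.98592 cm^3
Mass = 75.98592 * 7.76 / 1000 = 0.58965074 kg
Cost = 0.58965074 * 278.1 = 163.9819 $


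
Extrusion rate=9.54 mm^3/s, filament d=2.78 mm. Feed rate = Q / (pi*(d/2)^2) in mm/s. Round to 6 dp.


A = pi*(2.78/2)^2 = 6.069871
v = 9.54 / 6.069871 = 1.571697 mm/s


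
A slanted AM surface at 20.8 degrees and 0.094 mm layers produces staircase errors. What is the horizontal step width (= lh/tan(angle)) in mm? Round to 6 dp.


step = 0.094 / tan(20.8) = 0.247457 mm


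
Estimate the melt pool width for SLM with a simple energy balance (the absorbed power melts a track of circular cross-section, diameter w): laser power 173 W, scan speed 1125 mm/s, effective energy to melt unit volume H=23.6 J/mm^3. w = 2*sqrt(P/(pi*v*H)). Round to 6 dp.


w = 2*sqrt(173/(pi*1125*23.6)) = 0.091085 mm


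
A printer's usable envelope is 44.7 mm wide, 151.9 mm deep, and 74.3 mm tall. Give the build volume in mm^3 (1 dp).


V = 44.7 * 151.9 * 74.3 = 504491.8 mm^3


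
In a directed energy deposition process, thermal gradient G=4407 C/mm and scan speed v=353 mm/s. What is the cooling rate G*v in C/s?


CR = 4407 * 353 = 1555671 C/s


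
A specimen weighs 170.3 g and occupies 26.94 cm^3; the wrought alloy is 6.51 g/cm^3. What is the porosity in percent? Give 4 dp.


rho_part = 170.3 / 26.94 = 6.32145509 g/cm^3
Porosity = (1 - 6.32145509/6.51)*100 = 2.8962 %


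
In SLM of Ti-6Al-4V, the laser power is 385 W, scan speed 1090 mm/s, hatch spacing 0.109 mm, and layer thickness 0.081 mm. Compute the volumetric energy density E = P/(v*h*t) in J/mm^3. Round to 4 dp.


E = 385 / (1090*0.109*0.081) = 40.0058 J/mm^3


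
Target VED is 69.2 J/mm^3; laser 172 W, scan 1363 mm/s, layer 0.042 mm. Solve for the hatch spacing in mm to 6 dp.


h = 172 / (69.2*1363*0.042) = 0.043419 mm


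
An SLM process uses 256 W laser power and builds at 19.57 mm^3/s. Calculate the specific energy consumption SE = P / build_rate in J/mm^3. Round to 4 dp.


SE = 256 / 19.57 = 13.0812 J/mm^3


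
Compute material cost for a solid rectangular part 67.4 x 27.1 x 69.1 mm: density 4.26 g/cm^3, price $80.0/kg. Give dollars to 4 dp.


V = 67.4 * 27.1 * 69.1 = 126213.914 mm^3 = 126.213914 cm^3
Mass = 126.213914 * 4.26 / 1000 = 0.53767127 kg
Cost = 0.53767127 * 80.0 = 43.0137 $


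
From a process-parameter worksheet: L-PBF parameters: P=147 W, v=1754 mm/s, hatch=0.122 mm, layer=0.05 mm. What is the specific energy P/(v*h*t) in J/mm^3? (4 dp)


Build rate = 1754 * 0.122 * 0.05 = 10.6994 mm^3/s
SE = 147 / 10.6994 = 13.7391 J/mm^3
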